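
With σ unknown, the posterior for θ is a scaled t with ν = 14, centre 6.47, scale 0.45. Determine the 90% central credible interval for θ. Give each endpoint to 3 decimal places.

The t_14 distribution is symmetric; the 90% interval is 6.47 ± t·0.45 with t_{0.95,14} = 1.761.
Half-width: 1.761 × 0.45 = 0.793.
6.47 − 0.793 = 5.677; 6.47 + 0.793 = 7.263.

[5.677, 7.263]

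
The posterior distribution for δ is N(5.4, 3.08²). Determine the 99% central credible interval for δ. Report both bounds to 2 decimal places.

The posterior is symmetric, so the 99% equal-tailed interval is δ = 5.4 ± z·3.08 with z = 2.576.
Half-width: 2.576 × 3.08 = 7.93.
5.4 − 7.93 = -2.53; 5.4 + 7.93 = 13.33.

[-2.53, 13.33]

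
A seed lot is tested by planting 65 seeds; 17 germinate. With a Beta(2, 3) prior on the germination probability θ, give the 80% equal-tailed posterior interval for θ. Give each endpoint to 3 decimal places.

[0.205, 0.341]

Posterior: Beta(2+17, 3+48) = Beta(19, 51).
Equal-tailed 80% interval: the 0.1 and 0.9 quantiles of Beta(19, 51).
Posterior mean ≈ 0.271, SD ≈ 0.053; a Normal approximation gives roughly [0.204, 0.339].
Exact: F⁻¹(0.1) = 0.205; F⁻¹(0.9) = 0.341.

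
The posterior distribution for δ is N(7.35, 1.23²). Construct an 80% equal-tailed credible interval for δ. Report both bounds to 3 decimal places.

The posterior is symmetric, so the 80% equal-tailed interval is δ = 7.35 ± z·1.23 with z = 1.282.
Half-width: 1.282 × 1.23 = 1.576.
7.35 − 1.576 = 5.774; 7.35 + 1.576 = 8.926.

[5.774, 8.926]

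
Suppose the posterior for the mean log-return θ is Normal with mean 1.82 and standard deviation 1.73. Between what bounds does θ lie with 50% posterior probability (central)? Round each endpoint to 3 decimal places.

The posterior is symmetric, so the 50% equal-tailed interval is θ = 1.82 ± z·1.73 with z = 0.674.
Half-width: 0.674 × 1.73 = 1.167.
1.82 − 1.167 = 0.653; 1.82 + 1.167 = 2.987.

[0.653, 2.987]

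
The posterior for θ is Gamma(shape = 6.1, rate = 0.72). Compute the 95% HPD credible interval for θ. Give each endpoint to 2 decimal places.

[2.52, 15.29]

The posterior is unimodal and skewed, so the HPD interval has equal density at both endpoints and is the shortest 95% interval.
Solving f(2.52) = f(15.29) with F(15.29) − F(2.52) = 0.95 gives [2.52, 15.29].
For comparison, the equal-tailed interval is [3.14, 16.40]; the HPD is narrower and shifted toward the mode.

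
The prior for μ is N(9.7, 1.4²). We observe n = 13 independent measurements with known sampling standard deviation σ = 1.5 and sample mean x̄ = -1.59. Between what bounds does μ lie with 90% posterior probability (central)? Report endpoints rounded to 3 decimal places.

[-1.330, -0.018]

Posterior precision = 1/1.4² + 13/1.5² = 0.5102 + 5.7778 = 6.2880, so posterior SD = 0.3988.
Posterior mean = (9.7/1.4² + 13·-1.59/1.5²) / 6.2880 = -0.6739.
Interval: -0.6739 ± 1.645 × 0.3988 → [-1.330, -0.018].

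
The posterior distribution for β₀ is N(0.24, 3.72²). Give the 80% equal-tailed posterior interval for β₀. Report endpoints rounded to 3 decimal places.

[-4.527, 5.007]

The posterior is symmetric, so the 80% equal-tailed interval is β₀ = 0.24 ± z·3.72 with z = 1.282.
Half-width: 1.282 × 3.72 = 4.767.
0.24 − 4.767 = -4.527; 0.24 + 4.767 = 5.007.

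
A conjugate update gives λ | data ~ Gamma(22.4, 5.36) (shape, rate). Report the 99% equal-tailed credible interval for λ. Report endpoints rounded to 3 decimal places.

Posterior: Gamma(shape 22.4, rate 5.36).
Equal-tailed 99% interval: Gamma(22.4, 5.36) quantiles at 0.005 and 0.995.
Posterior mean ≈ 4.179, SD ≈ 0.883; a Normal approximation gives roughly [1.905, 6.454].
Exact: lower = 2.254; upper = 6.801.

[2.254, 6.801]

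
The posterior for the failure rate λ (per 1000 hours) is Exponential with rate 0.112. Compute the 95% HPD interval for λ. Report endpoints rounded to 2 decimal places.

[0.00, 26.75]

The exponential density is strictly decreasing on [0, ∞), so the HPD interval is anchored at 0: [0, q] with P(λ ≤ q) = 0.95.
q = −ln(1 − 0.95) / 0.112 = 2.9957 / 0.112 = 26.75.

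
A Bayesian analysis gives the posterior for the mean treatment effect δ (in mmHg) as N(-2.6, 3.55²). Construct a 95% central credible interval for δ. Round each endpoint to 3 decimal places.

[-9.558, 4.358]

The posterior is symmetric, so the 95% equal-tailed interval is δ = -2.6 ± z·3.55 with z = 1.960.
Half-width: 1.960 × 3.55 = 6.958.
-2.6 − 6.958 = -9.558; -2.6 + 6.958 = 4.358.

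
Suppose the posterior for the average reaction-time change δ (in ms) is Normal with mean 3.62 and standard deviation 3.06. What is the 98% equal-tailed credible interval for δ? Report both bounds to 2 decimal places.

[-3.50, 10.74]

The posterior is symmetric, so the 98% equal-tailed interval is δ = 3.62 ± z·3.06 with z = 2.326.
Half-width: 2.326 × 3.06 = 7.12.
3.62 − 7.12 = -3.50; 3.62 + 7.12 = 10.74.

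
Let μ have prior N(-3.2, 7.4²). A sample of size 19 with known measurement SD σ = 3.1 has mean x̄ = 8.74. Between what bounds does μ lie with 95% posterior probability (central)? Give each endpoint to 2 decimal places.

[7.24, 10.02]

Posterior precision = 1/7.4² + 19/3.1² = 0.0183 + 1.9771 = 1.9954, so posterior SD = 0.7079.
Posterior mean = (-3.2/7.4² + 19·8.74/3.1²) / 1.9954 = 8.6307.
Interval: 8.6307 ± 1.960 × 0.7079 → [7.24, 10.02].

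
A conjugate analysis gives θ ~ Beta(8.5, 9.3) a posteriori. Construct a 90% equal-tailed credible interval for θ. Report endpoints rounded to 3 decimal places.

Posterior: Beta(8.5, 9.3).
Equal-tailed 90% interval: the 0.05 and 0.95 quantiles of Beta(8.5, 9.3).
Posterior mean ≈ 0.478, SD ≈ 0.115; a Normal approximation gives roughly [0.288, 0.667].
Exact: F⁻¹(0.05) = 0.289; F⁻¹(0.95) = 0.669.

[0.289, 0.669]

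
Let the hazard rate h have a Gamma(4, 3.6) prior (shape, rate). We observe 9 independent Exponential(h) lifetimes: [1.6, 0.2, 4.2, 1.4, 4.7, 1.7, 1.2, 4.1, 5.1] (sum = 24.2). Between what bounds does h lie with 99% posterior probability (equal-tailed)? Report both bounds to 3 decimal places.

[0.201, 0.869]

Posterior: Gamma(4+9, 3.6+24.2) = Gamma(13, 27.8) (shape, rate).
Equal-tailed 99% interval: Gamma(13, 27.8) quantiles at 0.005 and 0.995.
Posterior mean ≈ 0.468, SD ≈ 0.130; a Normal approximation gives roughly [0.134, 0.802].
Exact: lower = 0.201; upper = 0.869.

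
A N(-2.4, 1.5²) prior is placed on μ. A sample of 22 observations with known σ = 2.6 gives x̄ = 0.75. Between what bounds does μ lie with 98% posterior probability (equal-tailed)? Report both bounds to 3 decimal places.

[-0.838, 1.581]

Posterior precision = 1/1.5² + 22/2.6² = 0.4444 + 3.2544 = 3.6989, so posterior SD = 0.5200.
Posterior mean = (-2.4/1.5² + 22·0.75/2.6²) / 3.6989 = 0.3715.
Interval: 0.3715 ± 2.326 × 0.5200 → [-0.838, 1.581].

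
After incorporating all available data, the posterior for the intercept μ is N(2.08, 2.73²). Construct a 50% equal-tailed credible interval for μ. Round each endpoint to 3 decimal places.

The posterior is symmetric, so the 50% equal-tailed interval is μ = 2.08 ± z·2.73 with z = 0.674.
Half-width: 0.674 × 2.73 = 1.841.
2.08 − 1.841 = 0.239; 2.08 + 1.841 = 3.921.

[0.239, 3.921]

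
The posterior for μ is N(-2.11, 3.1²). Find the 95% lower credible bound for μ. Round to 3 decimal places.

Need L with P(μ ≥ L) = 0.95: L = -2.11 − z_{0.05}·3.1.
z = 1.645; L = -2.11 − 1.645 × 3.1 = -7.209.

-7.209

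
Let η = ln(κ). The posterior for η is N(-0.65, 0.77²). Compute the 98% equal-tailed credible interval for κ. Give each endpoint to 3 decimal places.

On the log scale the 98% interval is -0.65 ± 2.326 × 0.77 = [-2.4413, 1.1413].
Exponentiate: [e^-2.4413, e^1.1413] = [0.087, 3.131].

[0.087, 3.131]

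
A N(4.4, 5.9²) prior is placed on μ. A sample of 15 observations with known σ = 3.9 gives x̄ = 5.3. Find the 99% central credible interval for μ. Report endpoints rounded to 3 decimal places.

Posterior precision = 1/5.9² + 15/3.9² = 0.0287 + 0.9862 = 1.0149, so posterior SD = 0.9926.
Posterior mean = (4.4/5.9² + 15·5.3/3.9²) / 1.0149 = 5.2745.
Interval: 5.2745 ± 2.576 × 0.9926 → [2.718, 7.831].

[2.718, 7.831]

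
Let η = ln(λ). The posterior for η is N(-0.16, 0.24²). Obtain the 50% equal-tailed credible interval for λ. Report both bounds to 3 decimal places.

On the log scale the 50% interval is -0.16 ± 0.674 × 0.24 = [-0.3219, 0.0019].
Exponentiate: [e^-0.3219, e^0.0019] = [0.725, 1.002].

[0.725, 1.002]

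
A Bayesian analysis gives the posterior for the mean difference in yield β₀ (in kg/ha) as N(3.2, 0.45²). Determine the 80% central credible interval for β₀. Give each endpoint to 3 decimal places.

The posterior is symmetric, so the 80% equal-tailed interval is β₀ = 3.2 ± z·0.45 with z = 1.282.
Half-width: 1.282 × 0.45 = 0.577.
3.2 − 0.577 = 2.623; 3.2 + 0.577 = 3.777.

[2.623, 3.777]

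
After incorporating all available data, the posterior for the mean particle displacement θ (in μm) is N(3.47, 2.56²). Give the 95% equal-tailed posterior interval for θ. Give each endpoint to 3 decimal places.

[-1.548, 8.488]

The posterior is symmetric, so the 95% equal-tailed interval is θ = 3.47 ± z·2.56 with z = 1.960.
Half-width: 1.960 × 2.56 = 5.018.
3.47 − 5.018 = -1.548; 3.47 + 5.018 = 8.488.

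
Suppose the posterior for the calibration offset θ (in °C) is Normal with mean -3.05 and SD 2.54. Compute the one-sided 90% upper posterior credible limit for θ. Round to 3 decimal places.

Need U with P(θ ≤ U) = 0.90: U = -3.05 + z_{0.1}·2.54.
z = 1.282; U = -3.05 + 1.282 × 2.54 = 0.205.

0.205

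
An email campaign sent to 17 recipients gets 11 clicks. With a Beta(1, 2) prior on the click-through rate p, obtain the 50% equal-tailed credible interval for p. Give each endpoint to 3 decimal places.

Posterior: Beta(1+11, 2+6) = Beta(12, 8).
Equal-tailed 50% interval: the 0.25 and 0.75 quantiles of Beta(12, 8).
Posterior mean ≈ 0.600, SD ≈ 0.107; a Normal approximation gives roughly [0.528, 0.672].
Exact: F⁻¹(0.25) = 0.528; F⁻¹(0.75) = 0.676.

[0.528, 0.676]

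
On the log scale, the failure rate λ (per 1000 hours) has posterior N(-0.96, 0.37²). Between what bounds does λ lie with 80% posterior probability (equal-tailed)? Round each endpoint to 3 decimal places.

On the log scale the 80% interval is -0.96 ± 1.282 × 0.37 = [-1.4342, -0.4858].
Exponentiate: [e^-1.4342, e^-0.4858] = [0.238, 0.615].

[0.238, 0.615]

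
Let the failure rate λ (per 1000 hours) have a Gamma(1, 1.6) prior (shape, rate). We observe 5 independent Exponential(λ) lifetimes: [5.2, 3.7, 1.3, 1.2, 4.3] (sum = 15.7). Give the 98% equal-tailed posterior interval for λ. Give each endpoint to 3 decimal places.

Posterior: Gamma(1+5, 1.6+15.7) = Gamma(6, 17.3) (shape, rate).
Equal-tailed 98% interval: Gamma(6, 17.3) quantiles at 0.01 and 0.99.
Posterior mean ≈ 0.347, SD ≈ 0.142; a Normal approximation gives roughly [0.017, 0.676].
Exact: lower = 0.103; upper = 0.758.

[0.103, 0.758]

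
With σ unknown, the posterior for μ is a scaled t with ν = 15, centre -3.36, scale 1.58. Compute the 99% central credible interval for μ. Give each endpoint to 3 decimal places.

[-8.016, 1.296]

The t_15 distribution is symmetric; the 99% interval is -3.36 ± t·1.58 with t_{0.995,15} = 2.947.
Half-width: 2.947 × 1.58 = 4.656.
-3.36 − 4.656 = -8.016; -3.36 + 4.656 = 1.296.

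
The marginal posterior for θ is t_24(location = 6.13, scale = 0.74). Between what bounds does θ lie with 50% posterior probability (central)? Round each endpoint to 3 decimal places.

The t_24 distribution is symmetric; the 50% interval is 6.13 ± t·0.74 with t_{0.75,24} = 0.685.
Half-width: 0.685 × 0.74 = 0.507.
6.13 − 0.507 = 5.623; 6.13 + 0.507 = 6.637.

[5.623, 6.637]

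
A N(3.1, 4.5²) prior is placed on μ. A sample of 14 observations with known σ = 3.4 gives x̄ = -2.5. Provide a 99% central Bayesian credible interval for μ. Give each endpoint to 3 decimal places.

Posterior precision = 1/4.5² + 14/3.4² = 0.0494 + 1.2111 = 1.2605, so posterior SD = 0.8907.
Posterior mean = (3.1/4.5² + 14·-2.5/3.4²) / 1.2605 = -2.2806.
Interval: -2.2806 ± 2.576 × 0.8907 → [-4.575, 0.014].

[-4.575, 0.014]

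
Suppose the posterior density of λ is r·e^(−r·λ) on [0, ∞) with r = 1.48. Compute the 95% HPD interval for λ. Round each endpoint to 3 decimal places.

[0.000, 2.024]

The exponential density is strictly decreasing on [0, ∞), so the HPD interval is anchored at 0: [0, q] with P(λ ≤ q) = 0.95.
q = −ln(1 − 0.95) / 1.48 = 2.9957 / 1.48 = 2.024.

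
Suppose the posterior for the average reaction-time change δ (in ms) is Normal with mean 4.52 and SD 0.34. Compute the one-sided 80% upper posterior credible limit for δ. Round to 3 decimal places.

4.806

Need U with P(δ ≤ U) = 0.80: U = 4.52 + z_{0.2}·0.34.
z = 0.842; U = 4.52 + 0.842 × 0.34 = 4.806.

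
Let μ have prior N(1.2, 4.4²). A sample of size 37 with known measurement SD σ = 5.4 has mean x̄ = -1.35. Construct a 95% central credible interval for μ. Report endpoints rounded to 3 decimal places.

Posterior precision = 1/4.4² + 37/5.4² = 0.0517 + 1.2689 = 1.3205, so posterior SD = 0.8702.
Posterior mean = (1.2/4.4² + 37·-1.35/5.4²) / 1.3205 = -1.2503.
Interval: -1.2503 ± 1.960 × 0.8702 → [-2.956, 0.455].

[-2.956, 0.455]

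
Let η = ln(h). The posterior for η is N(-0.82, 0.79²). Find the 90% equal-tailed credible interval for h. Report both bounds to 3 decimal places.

On the log scale the 90% interval is -0.82 ± 1.645 × 0.79 = [-2.1194, 0.4794].
Exponentiate: [e^-2.1194, e^0.4794] = [0.120, 1.615].

[0.120, 1.615]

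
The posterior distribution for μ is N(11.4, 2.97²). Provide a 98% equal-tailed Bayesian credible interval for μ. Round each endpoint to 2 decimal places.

The posterior is symmetric, so the 98% equal-tailed interval is μ = 11.4 ± z·2.97 with z = 2.326.
Half-width: 2.326 × 2.97 = 6.91.
11.4 − 6.91 = 4.49; 11.4 + 6.91 = 18.31.

[4.49, 18.31]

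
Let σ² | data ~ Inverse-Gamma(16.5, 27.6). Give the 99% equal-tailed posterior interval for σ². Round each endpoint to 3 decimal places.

Inverse-Gamma(16.5, 27.6) quantiles: F⁻¹(0.005) and F⁻¹(0.995).
Equivalently, 1/σ² ~ Gamma(16.5, rate = 27.6); invert its 0.995 and 0.005 quantiles.
Posterior mean ≈ 1.781, SD ≈ 0.468; a Normal approximation gives roughly [0.576, 2.985].
Exact: lower = 0.958; upper = 3.490.

[0.958, 3.490]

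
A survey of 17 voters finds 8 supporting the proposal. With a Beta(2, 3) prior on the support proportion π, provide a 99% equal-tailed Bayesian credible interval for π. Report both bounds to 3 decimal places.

Posterior: Beta(2+8, 3+9) = Beta(10, 12).
Equal-tailed 99% interval: the 0.005 and 0.995 quantiles of Beta(10, 12).
Posterior mean ≈ 0.455, SD ≈ 0.104; a Normal approximation gives roughly [0.187, 0.722].
Exact: F⁻¹(0.005) = 0.205; F⁻¹(0.995) = 0.718.

[0.205, 0.718]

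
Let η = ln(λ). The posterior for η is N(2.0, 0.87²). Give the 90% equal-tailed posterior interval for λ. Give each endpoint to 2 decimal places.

[1.77, 30.91]

On the log scale the 90% interval is 2.0 ± 1.645 × 0.87 = [0.5690, 3.4310].
Exponentiate: [e^0.5690, e^3.4310] = [1.77, 30.91].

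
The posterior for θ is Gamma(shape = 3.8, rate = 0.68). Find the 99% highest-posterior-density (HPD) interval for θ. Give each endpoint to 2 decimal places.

The posterior is unimodal and skewed, so the HPD interval has equal density at both endpoints and is the shortest 99% interval.
Solving f(0.49) = f(14.43) with F(14.43) − F(0.49) = 0.99 gives [0.49, 14.43].
For comparison, the equal-tailed interval is [0.88, 15.65]; the HPD is narrower and shifted toward the mode.

[0.49, 14.43]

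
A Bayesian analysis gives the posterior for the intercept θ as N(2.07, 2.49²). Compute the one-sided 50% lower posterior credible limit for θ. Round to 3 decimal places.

2.070

Need L with P(θ ≥ L) = 0.50: L = 2.07 − z_{0.5}·2.49.
z = 0.000; L = 2.07 − 0.000 × 2.49 = 2.070.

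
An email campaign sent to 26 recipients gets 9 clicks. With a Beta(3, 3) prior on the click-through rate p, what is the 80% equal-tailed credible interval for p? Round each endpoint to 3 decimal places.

[0.268, 0.486]

Posterior: Beta(3+9, 3+17) = Beta(12, 20).
Equal-tailed 80% interval: the 0.1 and 0.9 quantiles of Beta(12, 20).
Posterior mean ≈ 0.375, SD ≈ 0.084; a Normal approximation gives roughly [0.267, 0.483].
Exact: F⁻¹(0.1) = 0.268; F⁻¹(0.9) = 0.486.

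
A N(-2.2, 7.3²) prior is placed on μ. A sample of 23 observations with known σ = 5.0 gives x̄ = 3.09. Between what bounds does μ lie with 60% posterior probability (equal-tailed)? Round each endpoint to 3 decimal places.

[2.116, 3.853]

Posterior precision = 1/7.3² + 23/5.0² = 0.0188 + 0.9200 = 0.9388, so posterior SD = 1.0321.
Posterior mean = (-2.2/7.3² + 23·3.09/5.0²) / 0.9388 = 2.9843.
Interval: 2.9843 ± 0.842 × 1.0321 → [2.116, 3.853].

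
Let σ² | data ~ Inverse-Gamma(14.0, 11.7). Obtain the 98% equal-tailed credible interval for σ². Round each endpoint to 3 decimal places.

Inverse-Gamma(14.0, 11.7) quantiles: F⁻¹(0.01) and F⁻¹(0.99).
Equivalently, 1/σ² ~ Gamma(14.0, rate = 11.7); invert its 0.99 and 0.01 quantiles.
Posterior mean ≈ 0.900, SD ≈ 0.260; a Normal approximation gives roughly [0.296, 1.504].
Exact: lower = 0.485; upper = 1.725.

[0.485, 1.725]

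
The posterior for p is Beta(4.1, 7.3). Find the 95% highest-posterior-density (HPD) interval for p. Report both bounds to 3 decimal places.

[0.108, 0.624]

The posterior is unimodal and skewed, so the HPD interval has equal density at both endpoints and is the shortest 95% interval.
Solving f(0.108) = f(0.624) with F(0.624) − F(0.108) = 0.95 gives [0.108, 0.624].
For comparison, the equal-tailed interval is [0.122, 0.644]; the HPD is narrower and shifted toward the mode.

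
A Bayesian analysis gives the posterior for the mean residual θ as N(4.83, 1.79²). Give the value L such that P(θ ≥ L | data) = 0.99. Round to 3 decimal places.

Need L with P(θ ≥ L) = 0.99: L = 4.83 − z_{0.01}·1.79.
z = 2.326; L = 4.83 − 2.326 × 1.79 = 0.666.

0.666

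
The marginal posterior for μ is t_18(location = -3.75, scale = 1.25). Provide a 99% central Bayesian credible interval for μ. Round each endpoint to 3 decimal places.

[-7.348, -0.152]

The t_18 distribution is symmetric; the 99% interval is -3.75 ± t·1.25 with t_{0.995,18} = 2.878.
Half-width: 2.878 × 1.25 = 3.598.
-3.75 − 3.598 = -7.348; -3.75 + 3.598 = -0.152.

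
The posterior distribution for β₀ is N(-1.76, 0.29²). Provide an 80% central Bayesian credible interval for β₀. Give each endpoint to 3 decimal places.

The posterior is symmetric, so the 80% equal-tailed interval is β₀ = -1.76 ± z·0.29 with z = 1.282.
Half-width: 1.282 × 0.29 = 0.372.
-1.76 − 0.372 = -2.132; -1.76 + 0.372 = -1.388.

[-2.132, -1.388]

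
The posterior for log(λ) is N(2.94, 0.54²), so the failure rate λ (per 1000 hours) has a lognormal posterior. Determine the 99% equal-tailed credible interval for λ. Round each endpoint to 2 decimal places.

[4.71, 76.02]

On the log scale the 99% interval is 2.94 ± 2.576 × 0.54 = [1.5491, 4.3309].
Exponentiate: [e^1.5491, e^4.3309] = [4.71, 76.02].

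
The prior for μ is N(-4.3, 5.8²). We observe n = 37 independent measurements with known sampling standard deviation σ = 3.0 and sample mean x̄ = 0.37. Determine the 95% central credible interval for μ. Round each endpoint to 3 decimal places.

[-0.627, 1.300]

Posterior precision = 1/5.8² + 37/3.0² = 0.0297 + 4.1111 = 4.1408, so posterior SD = 0.4914.
Posterior mean = (-4.3/5.8² + 37·0.37/3.0²) / 4.1408 = 0.3365.
Interval: 0.3365 ± 1.960 × 0.4914 → [-0.627, 1.300].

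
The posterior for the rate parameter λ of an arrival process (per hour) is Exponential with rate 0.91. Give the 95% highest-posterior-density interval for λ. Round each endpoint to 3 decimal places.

The exponential density is strictly decreasing on [0, ∞), so the HPD interval is anchored at 0: [0, q] with P(λ ≤ q) = 0.95.
q = −ln(1 − 0.95) / 0.91 = 2.9957 / 0.91 = 3.292.

[0.000, 3.292]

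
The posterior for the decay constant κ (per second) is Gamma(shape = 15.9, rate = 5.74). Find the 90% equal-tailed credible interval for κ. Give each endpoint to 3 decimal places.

[1.735, 4.003]

Posterior: Gamma(shape 15.9, rate 5.74).
Equal-tailed 90% interval: Gamma(15.9, 5.74) quantiles at 0.05 and 0.95.
Posterior mean ≈ 2.770, SD ≈ 0.695; a Normal approximation gives roughly [1.627, 3.913].
Exact: lower = 1.735; upper = 4.003.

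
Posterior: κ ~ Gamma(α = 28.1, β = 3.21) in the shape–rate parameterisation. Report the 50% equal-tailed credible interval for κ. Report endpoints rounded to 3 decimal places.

[7.591, 9.804]

Posterior: Gamma(shape 28.1, rate 3.21).
Equal-tailed 50% interval: Gamma(28.1, 3.21) quantiles at 0.25 and 0.75.
Posterior mean ≈ 8.754, SD ≈ 1.651; a Normal approximation gives roughly [7.640, 9.868].
Exact: lower = 7.591; upper = 9.804.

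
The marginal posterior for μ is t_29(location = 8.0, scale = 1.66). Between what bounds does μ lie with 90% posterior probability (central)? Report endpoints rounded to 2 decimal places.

[5.18, 10.82]

The t_29 distribution is symmetric; the 90% interval is 8.0 ± t·1.66 with t_{0.95,29} = 1.699.
Half-width: 1.699 × 1.66 = 2.82.
8.0 − 2.82 = 5.18; 8.0 + 2.82 = 10.82.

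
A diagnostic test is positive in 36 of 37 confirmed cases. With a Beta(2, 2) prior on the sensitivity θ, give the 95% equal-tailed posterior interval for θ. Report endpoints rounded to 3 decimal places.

[0.831, 0.984]

Posterior: Beta(2+36, 2+1) = Beta(38, 3).
Equal-tailed 95% interval: the 0.025 and 0.975 quantiles of Beta(38, 3).
Posterior mean ≈ 0.927, SD ≈ 0.040; a Normal approximation gives roughly [0.848, 1.006].
Exact: F⁻¹(0.025) = 0.831; F⁻¹(0.975) = 0.984.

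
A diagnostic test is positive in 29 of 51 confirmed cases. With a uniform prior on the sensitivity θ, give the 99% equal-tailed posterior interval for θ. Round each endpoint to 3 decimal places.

[0.391, 0.732]

Posterior: Beta(1+29, 1+22) = Beta(30, 23).
Equal-tailed 99% interval: the 0.005 and 0.995 quantiles of Beta(30, 23).
Posterior mean ≈ 0.566, SD ≈ 0.067; a Normal approximation gives roughly [0.392, 0.740].
Exact: F⁻¹(0.005) = 0.391; F⁻¹(0.995) = 0.732.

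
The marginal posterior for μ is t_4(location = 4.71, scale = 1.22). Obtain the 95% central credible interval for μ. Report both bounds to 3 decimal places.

The t_4 distribution is symmetric; the 95% interval is 4.71 ± t·1.22 with t_{0.975,4} = 2.776.
Half-width: 2.776 × 1.22 = 3.387.
4.71 − 3.387 = 1.323; 4.71 + 3.387 = 8.097.

[1.323, 8.097]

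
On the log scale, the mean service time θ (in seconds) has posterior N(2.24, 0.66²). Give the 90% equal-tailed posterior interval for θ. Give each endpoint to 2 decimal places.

On the log scale the 90% interval is 2.24 ± 1.645 × 0.66 = [1.1544, 3.3256].
Exponentiate: [e^1.1544, e^3.3256] = [3.17, 27.82].

[3.17, 27.82]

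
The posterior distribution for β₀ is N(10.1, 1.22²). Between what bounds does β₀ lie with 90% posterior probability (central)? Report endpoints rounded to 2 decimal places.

The posterior is symmetric, so the 90% equal-tailed interval is β₀ = 10.1 ± z·1.22 with z = 1.645.
Half-width: 1.645 × 1.22 = 2.01.
10.1 − 2.01 = 8.09; 10.1 + 2.01 = 12.11.

[8.09, 12.11]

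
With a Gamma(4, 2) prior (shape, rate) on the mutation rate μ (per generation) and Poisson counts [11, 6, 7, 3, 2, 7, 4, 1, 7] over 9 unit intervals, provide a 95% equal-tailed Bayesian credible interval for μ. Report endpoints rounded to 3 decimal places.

Posterior: Gamma(4+48, 2+9) = Gamma(52, 11) (shape, rate).
Equal-tailed 95% interval: Gamma(52, 11) quantiles at 0.025 and 0.975.
Posterior mean ≈ 4.727, SD ≈ 0.656; a Normal approximation gives roughly [3.442, 6.012].
Exact: lower = 3.531; upper = 6.096.

[3.531, 6.096]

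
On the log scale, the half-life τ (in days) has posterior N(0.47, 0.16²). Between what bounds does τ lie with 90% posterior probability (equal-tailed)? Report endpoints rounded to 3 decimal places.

[1.230, 2.082]

On the log scale the 90% interval is 0.47 ± 1.645 × 0.16 = [0.2068, 0.7332].
Exponentiate: [e^0.2068, e^0.7332] = [1.230, 2.082].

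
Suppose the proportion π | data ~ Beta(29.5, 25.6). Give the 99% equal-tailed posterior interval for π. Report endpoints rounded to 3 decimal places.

[0.364, 0.702]

Posterior: Beta(29.5, 25.6).
Equal-tailed 99% interval: the 0.005 and 0.995 quantiles of Beta(29.5, 25.6).
Posterior mean ≈ 0.535, SD ≈ 0.067; a Normal approximation gives roughly [0.364, 0.707].
Exact: F⁻¹(0.005) = 0.364; F⁻¹(0.995) = 0.702.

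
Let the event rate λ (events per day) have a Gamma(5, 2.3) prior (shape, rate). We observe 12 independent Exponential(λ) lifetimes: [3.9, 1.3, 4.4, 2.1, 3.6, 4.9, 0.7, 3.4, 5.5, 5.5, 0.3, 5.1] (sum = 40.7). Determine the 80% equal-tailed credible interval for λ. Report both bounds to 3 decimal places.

[0.279, 0.522]

Posterior: Gamma(5+12, 2.3+40.7) = Gamma(17, 43.0) (shape, rate).
Equal-tailed 80% interval: Gamma(17, 43.0) quantiles at 0.1 and 0.9.
Posterior mean ≈ 0.395, SD ≈ 0.096; a Normal approximation gives roughly [0.272, 0.518].
Exact: lower = 0.279; upper = 0.522.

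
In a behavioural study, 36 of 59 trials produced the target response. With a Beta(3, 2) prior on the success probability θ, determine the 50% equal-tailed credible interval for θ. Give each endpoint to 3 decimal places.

[0.569, 0.651]

Posterior: Beta(3+36, 2+23) = Beta(39, 25).
Equal-tailed 50% interval: the 0.25 and 0.75 quantiles of Beta(39, 25).
Posterior mean ≈ 0.609, SD ≈ 0.061; a Normal approximation gives roughly [0.569, 0.650].
Exact: F⁻¹(0.25) = 0.569; F⁻¹(0.75) = 0.651.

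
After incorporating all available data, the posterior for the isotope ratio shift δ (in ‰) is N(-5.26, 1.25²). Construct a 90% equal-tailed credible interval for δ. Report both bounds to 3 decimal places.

The posterior is symmetric, so the 90% equal-tailed interval is δ = -5.26 ± z·1.25 with z = 1.645.
Half-width: 1.645 × 1.25 = 2.056.
-5.26 − 2.056 = -7.316; -5.26 + 2.056 = -3.204.

[-7.316, -3.204]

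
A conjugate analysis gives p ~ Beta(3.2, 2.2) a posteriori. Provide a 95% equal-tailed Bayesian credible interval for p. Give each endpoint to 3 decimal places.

Posterior: Beta(3.2, 2.2).
Equal-tailed 95% interval: the 0.025 and 0.975 quantiles of Beta(3.2, 2.2).
Posterior mean ≈ 0.593, SD ≈ 0.194; a Normal approximation gives roughly [0.212, 0.973].
Exact: F⁻¹(0.025) = 0.200; F⁻¹(0.975) = 0.921.

[0.200, 0.921]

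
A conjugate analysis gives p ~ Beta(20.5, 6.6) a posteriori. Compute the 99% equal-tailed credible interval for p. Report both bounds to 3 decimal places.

[0.521, 0.924]

Posterior: Beta(20.5, 6.6).
Equal-tailed 99% interval: the 0.005 and 0.995 quantiles of Beta(20.5, 6.6).
Posterior mean ≈ 0.756, SD ≈ 0.081; a Normal approximation gives roughly [0.548, 0.965].
Exact: F⁻¹(0.005) = 0.521; F⁻¹(0.995) = 0.924.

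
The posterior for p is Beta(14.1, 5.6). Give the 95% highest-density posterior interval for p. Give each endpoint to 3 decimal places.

[0.521, 0.899]

The posterior is unimodal and skewed, so the HPD interval has equal density at both endpoints and is the shortest 95% interval.
Solving f(0.521) = f(0.899) with F(0.899) − F(0.521) = 0.95 gives [0.521, 0.899].
For comparison, the equal-tailed interval is [0.504, 0.886]; the HPD is narrower and shifted toward the mode.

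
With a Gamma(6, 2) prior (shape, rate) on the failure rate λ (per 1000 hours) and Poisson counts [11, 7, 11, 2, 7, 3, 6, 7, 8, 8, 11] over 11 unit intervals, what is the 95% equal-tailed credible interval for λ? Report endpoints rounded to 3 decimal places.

Posterior: Gamma(6+81, 2+11) = Gamma(87, 13) (shape, rate).
Equal-tailed 95% interval: Gamma(87, 13) quantiles at 0.025 and 0.975.
Posterior mean ≈ 6.692, SD ≈ 0.717; a Normal approximation gives roughly [5.286, 8.099].
Exact: lower = 5.360; upper = 8.170.

[5.360, 8.170]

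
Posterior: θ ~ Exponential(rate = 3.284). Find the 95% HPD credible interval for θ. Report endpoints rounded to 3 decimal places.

The exponential density is strictly decreasing on [0, ∞), so the HPD interval is anchored at 0: [0, q] with P(θ ≤ q) = 0.95.
q = −ln(1 − 0.95) / 3.284 = 2.9957 / 3.284 = 0.912.

[0.000, 0.912]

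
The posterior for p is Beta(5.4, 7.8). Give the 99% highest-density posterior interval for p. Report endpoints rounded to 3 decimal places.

[0.112, 0.737]

The posterior is unimodal and skewed, so the HPD interval has equal density at both endpoints and is the shortest 99% interval.
Solving f(0.112) = f(0.737) with F(0.737) − F(0.112) = 0.99 gives [0.112, 0.737].
For comparison, the equal-tailed interval is [0.120, 0.746]; the HPD is narrower and shifted toward the mode.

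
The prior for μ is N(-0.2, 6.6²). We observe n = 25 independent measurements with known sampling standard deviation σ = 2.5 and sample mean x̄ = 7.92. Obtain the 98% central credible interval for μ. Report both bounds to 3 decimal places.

[6.714, 9.034]

Posterior precision = 1/6.6² + 25/2.5² = 0.0230 + 4.0000 = 4.0230, so posterior SD = 0.4986.
Posterior mean = (-0.2/6.6² + 25·7.92/2.5²) / 4.0230 = 7.8737.
Interval: 7.8737 ± 2.326 × 0.4986 → [6.714, 9.034].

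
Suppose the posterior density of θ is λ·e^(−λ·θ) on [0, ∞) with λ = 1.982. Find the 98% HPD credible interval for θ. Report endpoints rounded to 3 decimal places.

The exponential density is strictly decreasing on [0, ∞), so the HPD interval is anchored at 0: [0, q] with P(θ ≤ q) = 0.98.
q = −ln(1 − 0.98) / 1.982 = 3.9120 / 1.982 = 1.974.

[0.000, 1.974]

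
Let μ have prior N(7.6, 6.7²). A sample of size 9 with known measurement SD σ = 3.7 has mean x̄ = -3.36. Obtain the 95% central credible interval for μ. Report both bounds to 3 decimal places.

[-5.378, -0.623]

Posterior precision = 1/6.7² + 9/3.7² = 0.0223 + 0.6574 = 0.6797, so posterior SD = 1.2130.
Posterior mean = (7.6/6.7² + 9·-3.36/3.7²) / 0.6797 = -3.0008.
Interval: -3.0008 ± 1.960 × 1.2130 → [-5.378, -0.623].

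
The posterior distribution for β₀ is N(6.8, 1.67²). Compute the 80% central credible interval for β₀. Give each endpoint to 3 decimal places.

The posterior is symmetric, so the 80% equal-tailed interval is β₀ = 6.8 ± z·1.67 with z = 1.282.
Half-width: 1.282 × 1.67 = 2.140.
6.8 − 2.140 = 4.660; 6.8 + 2.140 = 8.940.

[4.660, 8.940]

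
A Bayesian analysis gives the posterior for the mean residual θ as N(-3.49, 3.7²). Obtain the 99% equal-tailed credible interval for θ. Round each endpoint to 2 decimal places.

The posterior is symmetric, so the 99% equal-tailed interval is θ = -3.49 ± z·3.7 with z = 2.576.
Half-width: 2.576 × 3.7 = 9.53.
-3.49 − 9.53 = -13.02; -3.49 + 9.53 = 6.04.

[-13.02, 6.04]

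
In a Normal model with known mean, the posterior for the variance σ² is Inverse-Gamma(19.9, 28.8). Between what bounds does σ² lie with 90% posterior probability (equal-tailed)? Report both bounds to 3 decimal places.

[1.037, 2.186]

Inverse-Gamma(19.9, 28.8) quantiles: F⁻¹(0.05) and F⁻¹(0.95).
Equivalently, 1/σ² ~ Gamma(19.9, rate = 28.8); invert its 0.95 and 0.05 quantiles.
Posterior mean ≈ 1.524, SD ≈ 0.360; a Normal approximation gives roughly [0.931, 2.116].
Exact: lower = 1.037; upper = 2.186.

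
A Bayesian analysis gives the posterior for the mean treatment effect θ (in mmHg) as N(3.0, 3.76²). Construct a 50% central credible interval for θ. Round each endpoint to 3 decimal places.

[0.464, 5.536]

The posterior is symmetric, so the 50% equal-tailed interval is θ = 3.0 ± z·3.76 with z = 0.674.
Half-width: 0.674 × 3.76 = 2.536.
3.0 − 2.536 = 0.464; 3.0 + 2.536 = 5.536.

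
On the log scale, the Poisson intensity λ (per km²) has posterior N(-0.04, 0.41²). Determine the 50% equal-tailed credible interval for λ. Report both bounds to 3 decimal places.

[0.729, 1.267]

On the log scale the 50% interval is -0.04 ± 0.674 × 0.41 = [-0.3165, 0.2365].
Exponentiate: [e^-0.3165, e^0.2365] = [0.729, 1.267].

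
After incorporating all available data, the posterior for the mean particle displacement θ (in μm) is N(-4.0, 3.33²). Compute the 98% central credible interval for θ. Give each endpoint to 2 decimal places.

The posterior is symmetric, so the 98% equal-tailed interval is θ = -4.0 ± z·3.33 with z = 2.326.
Half-width: 2.326 × 3.33 = 7.75.
-4.0 − 7.75 = -11.75; -4.0 + 7.75 = 3.75.

[-11.75, 3.75]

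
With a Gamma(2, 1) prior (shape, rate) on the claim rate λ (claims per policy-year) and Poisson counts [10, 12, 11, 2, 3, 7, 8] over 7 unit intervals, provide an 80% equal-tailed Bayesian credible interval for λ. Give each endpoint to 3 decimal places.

Posterior: Gamma(2+53, 1+7) = Gamma(55, 8) (shape, rate).
Equal-tailed 80% interval: Gamma(55, 8) quantiles at 0.1 and 0.9.
Posterior mean ≈ 6.875, SD ≈ 0.927; a Normal approximation gives roughly [5.687, 8.063].
Exact: lower = 5.717; upper = 8.087.

[5.717, 8.087]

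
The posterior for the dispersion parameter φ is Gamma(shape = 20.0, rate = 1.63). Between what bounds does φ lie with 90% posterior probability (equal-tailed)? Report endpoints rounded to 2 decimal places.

Posterior: Gamma(shape 20.0, rate 1.63).
Equal-tailed 90% interval: Gamma(20.0, 1.63) quantiles at 0.05 and 0.95.
Posterior mean ≈ 12.27, SD ≈ 2.74; a Normal approximation gives roughly [7.76, 16.78].
Exact: lower = 8.13; upper = 17.10.

[8.13, 17.10]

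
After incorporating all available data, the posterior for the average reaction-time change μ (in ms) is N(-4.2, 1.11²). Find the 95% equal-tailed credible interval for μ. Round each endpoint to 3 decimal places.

[-6.376, -2.024]

The posterior is symmetric, so the 95% equal-tailed interval is μ = -4.2 ± z·1.11 with z = 1.960.
Half-width: 1.960 × 1.11 = 2.176.
-4.2 − 2.176 = -6.376; -4.2 + 2.176 = -2.024.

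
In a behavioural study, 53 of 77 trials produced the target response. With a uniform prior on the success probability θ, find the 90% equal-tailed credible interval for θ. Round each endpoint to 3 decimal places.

Posterior: Beta(1+53, 1+24) = Beta(54, 25).
Equal-tailed 90% interval: the 0.05 and 0.95 quantiles of Beta(54, 25).
Posterior mean ≈ 0.684, SD ≈ 0.052; a Normal approximation gives roughly [0.598, 0.769].
Exact: F⁻¹(0.05) = 0.595; F⁻¹(0.95) = 0.766.

[0.595, 0.766]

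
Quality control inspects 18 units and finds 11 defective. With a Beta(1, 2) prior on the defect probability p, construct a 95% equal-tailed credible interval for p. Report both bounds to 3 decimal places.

[0.361, 0.769]

Posterior: Beta(1+11, 2+7) = Beta(12, 9).
Equal-tailed 95% interval: the 0.025 and 0.975 quantiles of Beta(12, 9).
Posterior mean ≈ 0.571, SD ≈ 0.106; a Normal approximation gives roughly [0.365, 0.778].
Exact: F⁻¹(0.025) = 0.361; F⁻¹(0.975) = 0.769.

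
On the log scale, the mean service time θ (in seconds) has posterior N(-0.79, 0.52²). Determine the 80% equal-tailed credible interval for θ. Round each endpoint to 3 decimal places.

[0.233, 0.884]

On the log scale the 80% interval is -0.79 ± 1.282 × 0.52 = [-1.4564, -0.1236].
Exponentiate: [e^-1.4564, e^-0.1236] = [0.233, 0.884].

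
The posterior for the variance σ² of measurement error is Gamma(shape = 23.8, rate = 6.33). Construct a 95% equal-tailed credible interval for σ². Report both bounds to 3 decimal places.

[2.404, 5.414]

Posterior: Gamma(shape 23.8, rate 6.33).
Equal-tailed 95% interval: Gamma(23.8, 6.33) quantiles at 0.025 and 0.975.
Posterior mean ≈ 3.760, SD ≈ 0.771; a Normal approximation gives roughly [2.249, 5.270].
Exact: lower = 2.404; upper = 5.414.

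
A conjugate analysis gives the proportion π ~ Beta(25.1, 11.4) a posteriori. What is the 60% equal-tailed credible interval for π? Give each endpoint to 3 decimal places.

[0.624, 0.753]

Posterior: Beta(25.1, 11.4).
Equal-tailed 60% interval: the 0.2 and 0.8 quantiles of Beta(25.1, 11.4).
Posterior mean ≈ 0.688, SD ≈ 0.076; a Normal approximation gives roughly [0.624, 0.751].
Exact: F⁻¹(0.2) = 0.624; F⁻¹(0.8) = 0.753.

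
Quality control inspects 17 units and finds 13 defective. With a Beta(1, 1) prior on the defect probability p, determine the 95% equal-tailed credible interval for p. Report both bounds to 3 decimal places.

Posterior: Beta(1+13, 1+4) = Beta(14, 5).
Equal-tailed 95% interval: the 0.025 and 0.975 quantiles of Beta(14, 5).
Posterior mean ≈ 0.737, SD ≈ 0.098; a Normal approximation gives roughly [0.544, 0.930].
Exact: F⁻¹(0.025) = 0.524; F⁻¹(0.975) = 0.903.

[0.524, 0.903]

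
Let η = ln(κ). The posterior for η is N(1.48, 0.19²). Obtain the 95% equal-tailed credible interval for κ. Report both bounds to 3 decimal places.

[3.027, 6.375]

On the log scale the 95% interval is 1.48 ± 1.960 × 0.19 = [1.1076, 1.8524].
Exponentiate: [e^1.1076, e^1.8524] = [3.027, 6.375].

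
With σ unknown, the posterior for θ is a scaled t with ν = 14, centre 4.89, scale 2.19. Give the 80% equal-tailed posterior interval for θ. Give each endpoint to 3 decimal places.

The t_14 distribution is symmetric; the 80% interval is 4.89 ± t·2.19 with t_{0.9,14} = 1.345.
Half-width: 1.345 × 2.19 = 2.946.
4.89 − 2.946 = 1.944; 4.89 + 2.946 = 7.836.

[1.944, 7.836]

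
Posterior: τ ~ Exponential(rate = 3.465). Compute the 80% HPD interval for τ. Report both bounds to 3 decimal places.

The exponential density is strictly decreasing on [0, ∞), so the HPD interval is anchored at 0: [0, q] with P(τ ≤ q) = 0.80.
q = −ln(1 − 0.80) / 3.465 = 1.6094 / 3.465 = 0.464.

[0.000, 0.464]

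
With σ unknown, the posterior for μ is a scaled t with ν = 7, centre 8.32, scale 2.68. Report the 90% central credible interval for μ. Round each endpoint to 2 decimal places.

[3.24, 13.40]

The t_7 distribution is symmetric; the 90% interval is 8.32 ± t·2.68 with t_{0.95,7} = 1.895.
Half-width: 1.895 × 2.68 = 5.08.
8.32 − 5.08 = 3.24; 8.32 + 5.08 = 13.40.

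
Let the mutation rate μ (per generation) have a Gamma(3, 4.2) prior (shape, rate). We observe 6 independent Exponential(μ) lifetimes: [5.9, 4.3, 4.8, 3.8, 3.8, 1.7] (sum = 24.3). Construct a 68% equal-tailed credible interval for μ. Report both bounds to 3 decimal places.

[0.213, 0.418]

Posterior: Gamma(3+6, 4.2+24.3) = Gamma(9, 28.5) (shape, rate).
Equal-tailed 68% interval: Gamma(9, 28.5) quantiles at 0.16 and 0.84.
Posterior mean ≈ 0.316, SD ≈ 0.105; a Normal approximation gives roughly [0.211, 0.420].
Exact: lower = 0.213; upper = 0.418.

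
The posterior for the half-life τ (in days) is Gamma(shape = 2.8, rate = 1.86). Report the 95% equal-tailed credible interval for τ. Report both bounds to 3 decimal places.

Posterior: Gamma(shape 2.8, rate 1.86).
Equal-tailed 95% interval: Gamma(2.8, 1.86) quantiles at 0.025 and 0.975.
Posterior mean ≈ 1.505, SD ≈ 0.900; a Normal approximation gives roughly [-0.258, 3.269].
Exact: lower = 0.287; upper = 3.712.

[0.287, 3.712]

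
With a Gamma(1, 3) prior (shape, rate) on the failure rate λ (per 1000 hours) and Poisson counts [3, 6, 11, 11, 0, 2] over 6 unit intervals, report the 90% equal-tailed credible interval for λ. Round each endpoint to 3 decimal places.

Posterior: Gamma(1+33, 3+6) = Gamma(34, 9) (shape, rate).
Equal-tailed 90% interval: Gamma(34, 9) quantiles at 0.05 and 0.95.
Posterior mean ≈ 3.778, SD ≈ 0.648; a Normal approximation gives roughly [2.712, 4.843].
Exact: lower = 2.779; upper = 4.903.

[2.779, 4.903]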